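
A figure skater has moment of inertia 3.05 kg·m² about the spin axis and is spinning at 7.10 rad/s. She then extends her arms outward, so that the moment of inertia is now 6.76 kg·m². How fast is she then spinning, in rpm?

With no external torque about the axis, L is conserved: I₁ω₁ = I₂ω₂.
ω₂ = I₁ω₁ / I₂ = (3.050)(7.10 rad/s) / (6.760) = 3.203 rad/s = 30.59 rpm.

ω₂ ≈ 30.6 rpm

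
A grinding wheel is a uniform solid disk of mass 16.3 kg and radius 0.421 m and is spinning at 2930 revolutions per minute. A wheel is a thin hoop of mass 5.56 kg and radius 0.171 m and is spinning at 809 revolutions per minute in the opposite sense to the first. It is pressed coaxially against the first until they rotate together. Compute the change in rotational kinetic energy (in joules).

ΔKE ≈ -11200 J

No external torque acts about the common axis, so total angular momentum is conserved.
Moments of inertia: I_A = ½(16.3)(0.421)² = 1.445 kg·m²; I_B = (5.56)(0.171)² = 0.1626 kg·m².
Taking A's sense as positive: L = (1.445)(2930) − (0.1626)(809) = 4101 kg·m²·rpm.
Combined I = 1.445 + 0.1626 = 1.607 kg·m².
ω_f = L / I = 4101 / 1.607 = 2552 rpm.
KE_i = ½ΣIω² = 68580 J; KE_f = ½(1.607)(267.2)² = 57380 J.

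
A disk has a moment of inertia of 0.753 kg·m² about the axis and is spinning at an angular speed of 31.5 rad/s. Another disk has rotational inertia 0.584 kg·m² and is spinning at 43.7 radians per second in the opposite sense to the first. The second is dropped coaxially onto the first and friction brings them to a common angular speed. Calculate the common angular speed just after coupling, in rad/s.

No external torque acts about the common axis, so total angular momentum is conserved.
Taking A's sense as positive: L = (0.7530)(31.5) − (0.5840)(43.7) = -1.801 kg·m²·rad/s.
Combined I = 0.7530 + 0.5840 = 1.337 kg·m².
ω_f = L / I = -1.801 / 1.337 = -1.347 rad/s.

|ω_f| ≈ 1.35 rad/s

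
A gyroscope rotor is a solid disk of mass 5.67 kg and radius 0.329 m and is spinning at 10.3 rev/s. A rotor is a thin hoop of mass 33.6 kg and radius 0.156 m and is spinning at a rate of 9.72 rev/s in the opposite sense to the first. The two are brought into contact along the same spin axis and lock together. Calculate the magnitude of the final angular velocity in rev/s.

|ω_f| ≈ 4.26 rev/s

No external torque acts about the common axis, so total angular momentum is conserved.
Moments of inertia: I_A = ½(5.67)(0.329)² = 0.3069 kg·m²; I_B = (33.6)(0.156)² = 0.8177 kg·m².
Taking A's sense as positive: L = (0.3069)(10.3) − (0.8177)(9.72) = -4.787 kg·m²·rev/s.
Combined I = 0.3069 + 0.8177 = 1.125 kg·m².
ω_f = L / I = -4.787 / 1.125 = -4.257 rev/s.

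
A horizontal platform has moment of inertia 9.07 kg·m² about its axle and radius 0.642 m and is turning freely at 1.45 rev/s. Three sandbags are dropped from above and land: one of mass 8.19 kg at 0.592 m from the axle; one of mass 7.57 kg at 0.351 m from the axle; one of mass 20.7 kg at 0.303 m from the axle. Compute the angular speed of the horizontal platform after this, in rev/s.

No external torque acts about the axle; L_before = L_after.
Added inertia Σmr² = (8.19)(0.592)² + (7.57)(0.351)² + (20.7)(0.303)² = 5.703 kg·m²; I_f = 9.070 + 5.703 = 14.77 kg·m².
ω_f = I_p ω_i / I_f = (9.070)(1.45) / 14.77 = 0.8902 rev/s.

ω_f ≈ 0.890 rev/s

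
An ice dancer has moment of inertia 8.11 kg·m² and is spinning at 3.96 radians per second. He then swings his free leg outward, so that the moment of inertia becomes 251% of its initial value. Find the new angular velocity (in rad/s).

Angular momentum about the spin axis is conserved since the torque about it is zero.
I₂ = 2.51 × 8.11 = 20.36 kg·m².
ω₂ = I₁ω₁ / I₂ = (8.110)(3.96 rad/s) / (20.36) = 1.578 rad/s.

ω₂ ≈ 1.58 rad/s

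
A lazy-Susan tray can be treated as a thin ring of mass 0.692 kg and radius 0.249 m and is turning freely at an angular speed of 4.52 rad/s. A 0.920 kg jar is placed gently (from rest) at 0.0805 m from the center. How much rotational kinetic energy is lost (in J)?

energy lost ≈ 0.0535 J

No external torque acts about the center; L_before = L_after.
I_p = (0.692)(0.249)² = 0.04290 kg·m².
Added inertia Σmr² = (0.920)(0.0805)² = 0.005962 kg·m²; I_f = 0.04290 + 0.005962 = 0.04887 kg·m².
ω_f = I_p ω_i / I_f = (0.04290)(4.52) / 0.04887 = 3.969 rad/s.
KE_i = ½(0.04290)(4.520 rad/s)² = 0.4383 J; KE_f = ½(0.04887)(3.969)² = 0.3848 J.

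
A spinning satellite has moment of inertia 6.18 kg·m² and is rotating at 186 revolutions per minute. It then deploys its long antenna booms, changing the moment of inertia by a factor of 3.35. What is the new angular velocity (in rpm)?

With no external torque about the axis, L is conserved: I₁ω₁ = I₂ω₂.
I₂ = 3.35 × 6.18 = 20.70 kg·m².
ω₂ = I₁ω₁ / I₂ = (6.180)(186 rpm) / (20.70) = 55.52 rpm.

ω₂ ≈ 55.5 rpm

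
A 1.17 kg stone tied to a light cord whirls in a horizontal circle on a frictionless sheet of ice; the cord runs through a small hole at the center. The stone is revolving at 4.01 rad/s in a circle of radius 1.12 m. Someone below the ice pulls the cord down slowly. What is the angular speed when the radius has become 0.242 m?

The constraining force is radial, so m r² ω about the center is conserved.
ω₂ = ω₁ (r₁/r₂)² = (4.01)(1.12/0.242)² = 85.89 rad/s.

ω₂ ≈ 85.9 rad/s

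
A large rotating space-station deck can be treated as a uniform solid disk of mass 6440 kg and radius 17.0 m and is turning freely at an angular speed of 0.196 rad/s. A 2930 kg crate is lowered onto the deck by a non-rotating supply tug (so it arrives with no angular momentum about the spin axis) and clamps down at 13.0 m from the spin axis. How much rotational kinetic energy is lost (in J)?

energy lost ≈ 6210 J

The added mass arrives with no angular momentum about the spin axis, and any external torque about the spin axis is negligible, so the system's angular momentum is conserved.
I_p = ½(6440)(17.0)² = 9.306e+05 kg·m².
Added inertia Σmr² = (2930)(13.0)² = 4.952e+05 kg·m²; I_f = 9.306e+05 + 4.952e+05 = 1.426e+06 kg·m².
ω_f = I_p ω_i / I_f = (9.306e+05)(0.196) / 1.426e+06 = 0.1279 rad/s.
KE_i = ½(9.306e+05)(0.1960 rad/s)² = 17870 J; KE_f = ½(1.426e+06)(0.1279)² = 11670 J.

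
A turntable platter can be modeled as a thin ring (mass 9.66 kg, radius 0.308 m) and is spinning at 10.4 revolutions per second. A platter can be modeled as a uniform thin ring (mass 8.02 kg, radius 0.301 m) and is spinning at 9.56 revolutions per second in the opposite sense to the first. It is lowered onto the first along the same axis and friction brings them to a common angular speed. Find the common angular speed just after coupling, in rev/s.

|ω_f| ≈ 1.57 rev/s

The coupling torques are internal; angular momentum about the shared axis is conserved.
Moments of inertia: I_A = (9.66)(0.308)² = 0.9164 kg·m²; I_B = (8.02)(0.301)² = 0.7266 kg·m².
Taking A's sense as positive: L = (0.9164)(10.4) − (0.7266)(9.56) = 2.584 kg·m²·rev/s.
Combined I = 0.9164 + 0.7266 = 1.643 kg·m².
ω_f = L / I = 2.584 / 1.643 = 1.573 rev/s.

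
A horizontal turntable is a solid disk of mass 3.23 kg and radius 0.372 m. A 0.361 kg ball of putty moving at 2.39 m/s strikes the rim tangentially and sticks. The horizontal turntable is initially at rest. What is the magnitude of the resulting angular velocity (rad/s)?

About the axle the impulsive forces during the collision are internal, so angular momentum about that axis is conserved.
I_p = ½(3.23)(0.372)² = 0.2235 kg·m². Taking the sense of the ball of putty's angular momentum as positive, L_{ball} = m v R = (0.361)(2.39)(0.372) = 0.3210 kg·m²/s.
L_i = 0 + 0.3210 = 0.3210 kg·m²/s.
After sticking, I_f = I_p + m R² = 0.2235 + (0.361)(0.372)² = 0.2734 kg·m².
ω_f = L_i / I_f = 0.3210 / 0.2734 = 1.174 rad/s.

|ω_f| ≈ 1.17 rad/s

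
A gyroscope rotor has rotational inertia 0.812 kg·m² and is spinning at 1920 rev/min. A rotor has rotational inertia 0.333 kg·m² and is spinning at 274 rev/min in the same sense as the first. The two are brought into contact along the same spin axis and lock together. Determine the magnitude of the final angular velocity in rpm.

|ω_f| ≈ 1440 rpm

No external torque acts about the common axis, so total angular momentum is conserved.
Taking A's sense as positive: L = (0.8120)(1920) + (0.3330)(274) = 1650 kg·m²·rpm.
Combined I = 0.8120 + 0.3330 = 1.145 kg·m².
ω_f = L / I = 1650 / 1.145 = 1441 rpm.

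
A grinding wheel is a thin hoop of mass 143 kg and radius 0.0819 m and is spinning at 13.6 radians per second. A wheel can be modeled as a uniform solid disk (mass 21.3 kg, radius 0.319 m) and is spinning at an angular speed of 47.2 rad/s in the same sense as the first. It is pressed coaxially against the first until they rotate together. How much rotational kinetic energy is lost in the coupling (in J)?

No external torque acts about the common axis, so total angular momentum is conserved.
Moments of inertia: I_A = (143)(0.0819)² = 0.9592 kg·m²; I_B = ½(21.3)(0.319)² = 1.084 kg·m².
Taking A's sense as positive: L = (0.9592)(13.6) + (1.084)(47.2) = 64.20 kg·m²·rad/s.
Combined I = 0.9592 + 1.084 = 2.043 kg·m².
ω_f = L / I = 64.20 / 2.043 = 31.42 rad/s.
KE_i = ½ΣIω² = 1296 J; KE_f = ½(2.043)(31.42)² = 1009 J.

ΔKE lost ≈ 287 J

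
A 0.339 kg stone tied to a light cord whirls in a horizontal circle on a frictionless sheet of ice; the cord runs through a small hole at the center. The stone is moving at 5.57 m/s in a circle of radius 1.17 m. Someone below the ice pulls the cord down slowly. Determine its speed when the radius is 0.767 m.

v₂ ≈ 8.50 m/s

Central (radial) force ⇒ zero torque about the center ⇒ m v r is constant.
v₂ = v₁ r₁ / r₂ = (5.57)(1.17) / (0.767) = 8.497 m/s.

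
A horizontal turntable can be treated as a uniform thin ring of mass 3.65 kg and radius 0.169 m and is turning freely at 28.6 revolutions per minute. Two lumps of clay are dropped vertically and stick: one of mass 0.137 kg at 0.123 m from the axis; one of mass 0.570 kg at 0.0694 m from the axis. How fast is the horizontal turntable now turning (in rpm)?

ω_f ≈ 27.3 rpm

The added mass arrives with no angular momentum about the axis, and any external torque about the axis is negligible, so the system's angular momentum is conserved.
I_p = (3.65)(0.169)² = 0.1042 kg·m².
Added inertia Σmr² = (0.137)(0.123)² + (0.570)(0.0694)² = 0.004818 kg·m²; I_f = 0.1042 + 0.004818 = 0.1091 kg·m².
ω_f = I_p ω_i / I_f = (0.1042)(28.6) / 0.1091 = 27.34 rpm.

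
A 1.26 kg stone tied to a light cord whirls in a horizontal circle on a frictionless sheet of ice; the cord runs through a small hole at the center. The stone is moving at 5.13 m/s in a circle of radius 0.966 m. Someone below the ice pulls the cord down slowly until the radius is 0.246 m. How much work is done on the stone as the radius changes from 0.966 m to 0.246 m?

W ≈ 239 J

Central (radial) force ⇒ zero torque about the center ⇒ m v r is constant.
v₂ = v₁ r₁ / r₂ = (5.13)(0.966) / (0.246) = 20.14 m/s.
W = ΔKE = ½m(v₂² − v₁²) = 239.1 J.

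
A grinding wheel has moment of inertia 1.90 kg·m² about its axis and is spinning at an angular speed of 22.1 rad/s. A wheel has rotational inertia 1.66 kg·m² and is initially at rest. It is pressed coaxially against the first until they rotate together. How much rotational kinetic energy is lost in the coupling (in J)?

ΔKE lost ≈ 216 J

No external torque acts about the common axis, so total angular momentum is conserved.
Taking A's sense as positive: L = (1.900)(22.1) = 41.99 kg·m²·rad/s.
Combined I = 1.900 + 1.660 = 3.560 kg·m².
ω_f = L / I = 41.99 / 3.560 = 11.79 rad/s.
KE_i = ½ΣIω² = 464.0 J; KE_f = ½(3.560)(11.79)² = 247.6 J.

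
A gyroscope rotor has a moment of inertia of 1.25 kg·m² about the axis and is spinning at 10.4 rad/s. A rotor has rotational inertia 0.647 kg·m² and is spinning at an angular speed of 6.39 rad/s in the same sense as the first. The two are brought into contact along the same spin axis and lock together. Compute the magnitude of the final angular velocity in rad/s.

No external torque acts about the common axis, so total angular momentum is conserved.
Taking A's sense as positive: L = (1.250)(10.4) + (0.6470)(6.39) = 17.13 kg·m²·rad/s.
Combined I = 1.250 + 0.6470 = 1.897 kg·m².
ω_f = L / I = 17.13 / 1.897 = 9.032 rad/s.

|ω_f| ≈ 9.03 rad/s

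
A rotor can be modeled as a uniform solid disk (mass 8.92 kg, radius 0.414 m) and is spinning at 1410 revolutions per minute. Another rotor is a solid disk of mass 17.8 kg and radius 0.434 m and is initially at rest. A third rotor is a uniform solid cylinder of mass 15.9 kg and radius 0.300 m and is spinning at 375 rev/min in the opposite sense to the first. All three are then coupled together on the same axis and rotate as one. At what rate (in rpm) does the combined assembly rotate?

|ω_f| ≈ 256 rpm

The coupling torques are internal; angular momentum about the shared axis is conserved.
Moments of inertia: I_A = ½(8.92)(0.414)² = 0.7644 kg·m²; I_B = ½(17.8)(0.434)² = 1.676 kg·m²; I_C = ½(15.9)(0.300)² = 0.7155 kg·m².
Taking A's sense as positive: L = (0.7644)(1410) − (0.7155)(375) = 809.5 kg·m²·rpm.
Combined I = 0.7644 + 1.676 + 0.7155 = 3.156 kg·m².
ω_f = L / I = 809.5 / 3.156 = 256.5 rpm.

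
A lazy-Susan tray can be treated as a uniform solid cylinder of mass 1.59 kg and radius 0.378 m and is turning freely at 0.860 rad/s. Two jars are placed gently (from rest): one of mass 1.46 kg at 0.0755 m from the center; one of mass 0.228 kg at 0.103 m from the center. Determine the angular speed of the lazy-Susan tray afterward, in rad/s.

The added mass arrives with no angular momentum about the center, and any external torque about the center is negligible, so the system's angular momentum is conserved.
I_p = ½(1.59)(0.378)² = 0.1136 kg·m².
Added inertia Σmr² = (1.46)(0.0755)² + (0.228)(0.103)² = 0.01074 kg·m²; I_f = 0.1136 + 0.01074 = 0.1243 kg·m².
ω_f = I_p ω_i / I_f = (0.1136)(0.860) / 0.1243 = 0.7857 rad/s.

ω_f ≈ 0.786 rad/s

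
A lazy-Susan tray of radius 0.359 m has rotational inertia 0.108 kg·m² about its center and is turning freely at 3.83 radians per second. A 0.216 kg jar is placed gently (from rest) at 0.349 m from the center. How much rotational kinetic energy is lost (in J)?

energy lost ≈ 0.155 J

No external torque acts about the center; L_before = L_after.
Added inertia Σmr² = (0.216)(0.349)² = 0.02631 kg·m²; I_f = 0.1080 + 0.02631 = 0.1343 kg·m².
ω_f = I_p ω_i / I_f = (0.1080)(3.83) / 0.1343 = 3.080 rad/s.
KE_i = ½(0.1080)(3.830 rad/s)² = 0.7921 J; KE_f = ½(0.1343)(3.080)² = 0.6370 J.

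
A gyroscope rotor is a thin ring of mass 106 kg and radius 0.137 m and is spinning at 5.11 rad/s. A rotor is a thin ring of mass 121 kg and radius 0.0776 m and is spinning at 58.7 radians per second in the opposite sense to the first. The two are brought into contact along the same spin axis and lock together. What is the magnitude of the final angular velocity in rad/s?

|ω_f| ≈ 12.0 rad/s

The coupling torques are internal; angular momentum about the shared axis is conserved.
Moments of inertia: I_A = (106)(0.137)² = 1.990 kg·m²; I_B = (121)(0.0776)² = 0.7286 kg·m².
Taking A's sense as positive: L = (1.990)(5.11) − (0.7286)(58.7) = -32.60 kg·m²·rad/s.
Combined I = 1.990 + 0.7286 = 2.718 kg·m².
ω_f = L / I = -32.60 / 2.718 = -12.00 rad/s.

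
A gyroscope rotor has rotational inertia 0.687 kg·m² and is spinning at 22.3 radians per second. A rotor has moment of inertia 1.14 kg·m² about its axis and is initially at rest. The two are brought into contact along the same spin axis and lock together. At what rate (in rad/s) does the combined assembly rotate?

No external torque acts about the common axis, so total angular momentum is conserved.
Taking A's sense as positive: L = (0.6870)(22.3) = 15.32 kg·m²·rad/s.
Combined I = 0.6870 + 1.140 = 1.827 kg·m².
ω_f = L / I = 15.32 / 1.827 = 8.385 rad/s.

|ω_f| ≈ 8.39 rad/s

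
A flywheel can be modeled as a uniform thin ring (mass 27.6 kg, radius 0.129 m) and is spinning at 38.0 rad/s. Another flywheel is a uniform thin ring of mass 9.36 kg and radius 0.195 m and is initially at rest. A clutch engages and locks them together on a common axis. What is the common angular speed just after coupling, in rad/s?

The coupling torques are internal; angular momentum about the shared axis is conserved.
Moments of inertia: I_A = (27.6)(0.129)² = 0.4593 kg·m²; I_B = (9.36)(0.195)² = 0.3559 kg·m².
Taking A's sense as positive: L = (0.4593)(38.0) = 17.45 kg·m²·rad/s.
Combined I = 0.4593 + 0.3559 = 0.8152 kg·m².
ω_f = L / I = 17.45 / 0.8152 = 21.41 rad/s.

|ω_f| ≈ 21.4 rad/s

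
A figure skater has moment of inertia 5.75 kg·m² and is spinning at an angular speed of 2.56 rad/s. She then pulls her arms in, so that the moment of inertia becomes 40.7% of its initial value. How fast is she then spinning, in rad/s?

ω₂ ≈ 6.29 rad/s

With no external torque about the axis, L is conserved: I₁ω₁ = I₂ω₂.
I₂ = 0.407 × 5.75 = 2.340 kg·m².
ω₂ = I₁ω₁ / I₂ = (5.750)(2.56 rad/s) / (2.340) = 6.290 rad/s.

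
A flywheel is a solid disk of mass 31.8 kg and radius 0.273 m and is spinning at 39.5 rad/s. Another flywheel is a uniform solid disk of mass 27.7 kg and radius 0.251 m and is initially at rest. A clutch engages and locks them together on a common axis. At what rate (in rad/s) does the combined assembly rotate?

|ω_f| ≈ 22.7 rad/s

The coupling torques are internal; angular momentum about the shared axis is conserved.
Moments of inertia: I_A = ½(31.8)(0.273)² = 1.185 kg·m²; I_B = ½(27.7)(0.251)² = 0.8726 kg·m².
Taking A's sense as positive: L = (1.185)(39.5) = 46.81 kg·m²·rad/s.
Combined I = 1.185 + 0.8726 = 2.058 kg·m².
ω_f = L / I = 46.81 / 2.058 = 22.75 rad/s.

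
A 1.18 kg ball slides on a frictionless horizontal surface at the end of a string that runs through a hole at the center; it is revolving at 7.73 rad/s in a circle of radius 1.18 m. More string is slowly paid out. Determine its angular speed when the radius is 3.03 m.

No torque about the axis ⇒ m r₁² ω₁ = m r₂² ω₂.
ω₂ = ω₁ (r₁/r₂)² = (7.73)(1.18/3.03)² = 1.172 rad/s.

ω₂ ≈ 1.17 rad/s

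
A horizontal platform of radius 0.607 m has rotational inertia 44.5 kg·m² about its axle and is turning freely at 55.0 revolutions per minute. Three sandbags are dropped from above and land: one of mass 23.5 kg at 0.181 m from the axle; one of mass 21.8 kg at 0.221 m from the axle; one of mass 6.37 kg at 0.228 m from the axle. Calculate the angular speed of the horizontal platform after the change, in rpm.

No external torque acts about the axle; L_before = L_after.
Added inertia Σmr² = (23.5)(0.181)² + (21.8)(0.221)² + (6.37)(0.228)² = 2.166 kg·m²; I_f = 44.50 + 2.166 = 46.67 kg·m².
ω_f = I_p ω_i / I_f = (44.50)(55.0) / 46.67 = 52.45 rpm.

ω_f ≈ 52.4 rpm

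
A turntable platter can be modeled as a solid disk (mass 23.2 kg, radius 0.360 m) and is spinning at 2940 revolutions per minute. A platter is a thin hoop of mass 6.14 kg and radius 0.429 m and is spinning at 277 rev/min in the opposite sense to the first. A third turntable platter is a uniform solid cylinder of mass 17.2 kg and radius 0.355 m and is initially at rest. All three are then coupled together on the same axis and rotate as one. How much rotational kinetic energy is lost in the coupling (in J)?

ΔKE lost ≈ 46800 J

No external torque acts about the common axis, so total angular momentum is conserved.
Moments of inertia: I_A = ½(23.2)(0.360)² = 1.503 kg·m²; I_B = (6.14)(0.429)² = 1.130 kg·m²; I_C = ½(17.2)(0.355)² = 1.084 kg·m².
Taking A's sense as positive: L = (1.503)(2940) − (1.130)(277) = 4107 kg·m²·rpm.
Combined I = 1.503 + 1.130 + 1.084 = 3.717 kg·m².
ω_f = L / I = 4107 / 3.717 = 1105 rpm.
KE_i = ½ΣIω² = 71730 J; KE_f = ½(3.717)(115.7)² = 24880 J.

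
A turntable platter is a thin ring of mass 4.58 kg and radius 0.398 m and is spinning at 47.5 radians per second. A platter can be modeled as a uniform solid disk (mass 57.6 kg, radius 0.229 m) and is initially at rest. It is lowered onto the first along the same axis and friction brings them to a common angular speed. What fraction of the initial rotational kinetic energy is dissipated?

No external torque acts about the common axis, so total angular momentum is conserved.
Moments of inertia: I_A = (4.58)(0.398)² = 0.7255 kg·m²; I_B = ½(57.6)(0.229)² = 1.510 kg·m².
Taking A's sense as positive: L = (0.7255)(47.5) = 34.46 kg·m²·rad/s.
Combined I = 0.7255 + 1.510 = 2.236 kg·m².
ω_f = L / I = 34.46 / 2.236 = 15.41 rad/s.
KE_i = ½ΣIω² = 818.4 J; KE_f = ½(2.236)(15.41)² = 265.6 J.
Fraction dissipated = (KE_i − KE_f)/KE_i = 0.6755.

fraction ≈ 0.676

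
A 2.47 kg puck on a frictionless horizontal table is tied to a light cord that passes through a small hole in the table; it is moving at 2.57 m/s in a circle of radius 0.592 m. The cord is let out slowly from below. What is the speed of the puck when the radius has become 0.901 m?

v₂ ≈ 1.69 m/s

The only horizontal force on the mass is along the cord (radial), so it exerts no torque about the hole and angular momentum m v r is conserved.
v₂ = v₁ r₁ / r₂ = (2.57)(0.592) / (0.901) = 1.689 m/s.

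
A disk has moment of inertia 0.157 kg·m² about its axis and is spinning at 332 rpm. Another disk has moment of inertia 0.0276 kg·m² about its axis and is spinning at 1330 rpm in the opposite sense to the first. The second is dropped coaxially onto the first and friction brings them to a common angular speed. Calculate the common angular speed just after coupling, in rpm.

|ω_f| ≈ 83.5 rpm

No external torque acts about the common axis, so total angular momentum is conserved.
Taking A's sense as positive: L = (0.1570)(332) − (0.02760)(1330) = 15.42 kg·m²·rpm.
Combined I = 0.1570 + 0.02760 = 0.1846 kg·m².
ω_f = L / I = 15.42 / 0.1846 = 83.51 rpm.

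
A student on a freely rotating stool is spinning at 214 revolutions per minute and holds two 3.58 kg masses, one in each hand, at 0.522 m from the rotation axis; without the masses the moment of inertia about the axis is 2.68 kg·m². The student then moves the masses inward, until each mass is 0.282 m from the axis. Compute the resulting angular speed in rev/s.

No external torque acts about the spin axis, so angular momentum is conserved.
I₁ = 2.68 + 2(3.58)(0.522)² = 4.631 kg·m²; I₂ = 2.68 + 2(3.58)(0.282)² = 3.249 kg·m².
ω₂ = I₁ω₁ / I₂ = (4.631)(214 rpm) / (3.249) = 305.0 rpm = 5.083 rev/s.

ω₂ ≈ 5.08 rev/s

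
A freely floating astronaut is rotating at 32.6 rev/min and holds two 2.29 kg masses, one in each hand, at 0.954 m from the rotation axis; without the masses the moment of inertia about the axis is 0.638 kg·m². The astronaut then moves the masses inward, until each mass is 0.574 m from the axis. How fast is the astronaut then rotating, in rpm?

No external torque acts about the spin axis, so angular momentum is conserved.
I₁ = 0.638 + 2(2.29)(0.954)² = 4.806 kg·m²; I₂ = 0.638 + 2(2.29)(0.574)² = 2.147 kg·m².
ω₂ = I₁ω₁ / I₂ = (4.806)(32.6 rpm) / (2.147) = 72.98 rpm.

ω₂ ≈ 73.0 rpm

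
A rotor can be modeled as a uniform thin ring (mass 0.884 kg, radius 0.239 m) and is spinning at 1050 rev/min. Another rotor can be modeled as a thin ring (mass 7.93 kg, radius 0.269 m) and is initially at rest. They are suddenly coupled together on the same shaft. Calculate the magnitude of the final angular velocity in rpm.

|ω_f| ≈ 84.9 rpm

No external torque acts about the common axis, so total angular momentum is conserved.
Moments of inertia: I_A = (0.884)(0.239)² = 0.05049 kg·m²; I_B = (7.93)(0.269)² = 0.5738 kg·m².
Taking A's sense as positive: L = (0.05049)(1050) = 53.02 kg·m²·rpm.
Combined I = 0.05049 + 0.5738 = 0.6243 kg·m².
ω_f = L / I = 53.02 / 0.6243 = 84.92 rpm.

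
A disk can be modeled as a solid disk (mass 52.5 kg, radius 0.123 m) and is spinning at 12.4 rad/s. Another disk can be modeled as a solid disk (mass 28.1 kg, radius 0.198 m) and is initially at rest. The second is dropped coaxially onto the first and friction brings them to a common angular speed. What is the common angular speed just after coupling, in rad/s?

The coupling torques are internal; angular momentum about the shared axis is conserved.
Moments of inertia: I_A = ½(52.5)(0.123)² = 0.3971 kg·m²; I_B = ½(28.1)(0.198)² = 0.5508 kg·m².
Taking A's sense as positive: L = (0.3971)(12.4) = 4.924 kg·m²·rad/s.
Combined I = 0.3971 + 0.5508 = 0.9480 kg·m².
ω_f = L / I = 4.924 / 0.9480 = 5.195 rad/s.

|ω_f| ≈ 5.19 rad/s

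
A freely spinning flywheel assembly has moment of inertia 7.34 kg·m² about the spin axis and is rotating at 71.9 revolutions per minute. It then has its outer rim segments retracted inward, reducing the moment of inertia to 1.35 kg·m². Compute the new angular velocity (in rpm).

Angular momentum about the spin axis is conserved since the torque about it is zero.
ω₂ = I₁ω₁ / I₂ = (7.340)(71.9 rpm) / (1.350) = 390.9 rpm.

ω₂ ≈ 391 rpm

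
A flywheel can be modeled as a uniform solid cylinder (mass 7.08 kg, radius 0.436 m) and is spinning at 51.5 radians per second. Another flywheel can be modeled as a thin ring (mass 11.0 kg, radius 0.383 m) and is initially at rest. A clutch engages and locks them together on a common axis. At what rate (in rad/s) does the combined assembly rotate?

|ω_f| ≈ 15.2 rad/s

The coupling torques are internal; angular momentum about the shared axis is conserved.
Moments of inertia: I_A = ½(7.08)(0.436)² = 0.6729 kg·m²; I_B = (11.0)(0.383)² = 1.614 kg·m².
Taking A's sense as positive: L = (0.6729)(51.5) = 34.66 kg·m²·rad/s.
Combined I = 0.6729 + 1.614 = 2.287 kg·m².
ω_f = L / I = 34.66 / 2.287 = 15.16 rad/s.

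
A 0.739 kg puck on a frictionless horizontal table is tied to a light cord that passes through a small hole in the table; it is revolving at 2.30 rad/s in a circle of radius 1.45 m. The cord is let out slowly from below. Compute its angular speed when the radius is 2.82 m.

The constraining force is radial, so m r² ω about the center is conserved.
ω₂ = ω₁ (r₁/r₂)² = (2.30)(1.45/2.82)² = 0.6081 rad/s.

ω₂ ≈ 0.608 rad/s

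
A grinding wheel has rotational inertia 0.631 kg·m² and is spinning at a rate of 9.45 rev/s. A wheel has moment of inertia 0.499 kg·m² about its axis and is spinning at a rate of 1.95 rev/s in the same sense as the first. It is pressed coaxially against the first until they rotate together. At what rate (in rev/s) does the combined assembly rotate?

No external torque acts about the common axis, so total angular momentum is conserved.
Taking A's sense as positive: L = (0.6310)(9.45) + (0.4990)(1.95) = 6.936 kg·m²·rev/s.
Combined I = 0.6310 + 0.4990 = 1.130 kg·m².
ω_f = L / I = 6.936 / 1.130 = 6.138 rev/s.

|ω_f| ≈ 6.14 rev/s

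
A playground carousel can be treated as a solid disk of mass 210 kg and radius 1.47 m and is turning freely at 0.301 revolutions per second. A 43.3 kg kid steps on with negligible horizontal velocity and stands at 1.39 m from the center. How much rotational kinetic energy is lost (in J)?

No external torque acts about the center; L_before = L_after.
I_p = ½(210)(1.47)² = 226.9 kg·m².
Added inertia Σmr² = (43.3)(1.39)² = 83.66 kg·m²; I_f = 226.9 + 83.66 = 310.6 kg·m².
ω_f = I_p ω_i / I_f = (226.9)(0.301) / 310.6 = 0.2199 rev/s.
KE_i = ½(226.9)(1.891 rad/s)² = 405.8 J; KE_f = ½(310.6)(1.382)² = 296.5 J.

energy lost ≈ 109 J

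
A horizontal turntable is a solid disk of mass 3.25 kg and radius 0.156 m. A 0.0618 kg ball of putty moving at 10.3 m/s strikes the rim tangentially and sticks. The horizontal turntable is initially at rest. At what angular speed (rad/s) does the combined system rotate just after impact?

|ω_f| ≈ 2.42 rad/s

The axle reaction passes through the axle and exerts no torque about it; angular momentum about the axle is conserved through the impact.
I_p = ½(3.25)(0.156)² = 0.03955 kg·m². Taking the sense of the ball of putty's angular momentum as positive, L_{ball} = m v R = (0.0618)(10.3)(0.156) = 0.09930 kg·m²/s.
L_i = 0 + 0.09930 = 0.09930 kg·m²/s.
After sticking, I_f = I_p + m R² = 0.03955 + (0.0618)(0.156)² = 0.04105 kg·m².
ω_f = L_i / I_f = 0.09930 / 0.04105 = 2.419 rad/s.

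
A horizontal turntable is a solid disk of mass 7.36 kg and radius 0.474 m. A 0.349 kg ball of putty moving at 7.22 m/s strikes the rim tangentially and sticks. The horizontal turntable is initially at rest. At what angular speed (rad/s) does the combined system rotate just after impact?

The axle reaction passes through the axle and exerts no torque about it; angular momentum about the axle is conserved through the impact.
I_p = ½(7.36)(0.474)² = 0.8268 kg·m². Taking the sense of the ball of putty's angular momentum as positive, L_{ball} = m v R = (0.349)(7.22)(0.474) = 1.194 kg·m²/s.
L_i = 0 + 1.194 = 1.194 kg·m²/s.
After sticking, I_f = I_p + m R² = 0.8268 + (0.349)(0.474)² = 0.9052 kg·m².
ω_f = L_i / I_f = 1.194 / 0.9052 = 1.319 rad/s.

|ω_f| ≈ 1.32 rad/s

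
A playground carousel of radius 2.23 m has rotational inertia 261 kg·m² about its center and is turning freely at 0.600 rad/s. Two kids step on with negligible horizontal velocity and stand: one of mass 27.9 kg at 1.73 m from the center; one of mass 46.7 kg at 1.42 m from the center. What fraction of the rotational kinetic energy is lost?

fraction ≈ 0.405

The added mass arrives with no angular momentum about the center, and any external torque about the center is negligible, so the system's angular momentum is conserved.
Added inertia Σmr² = (27.9)(1.73)² + (46.7)(1.42)² = 177.7 kg·m²; I_f = 261.0 + 177.7 = 438.7 kg·m².
ω_f = I_p ω_i / I_f = (261.0)(0.600) / 438.7 = 0.3570 rad/s.
KE_i = ½(261.0)(0.6000 rad/s)² = 46.98 J; KE_f = ½(438.7)(0.3570)² = 27.95 J.
Fraction lost = 0.4050.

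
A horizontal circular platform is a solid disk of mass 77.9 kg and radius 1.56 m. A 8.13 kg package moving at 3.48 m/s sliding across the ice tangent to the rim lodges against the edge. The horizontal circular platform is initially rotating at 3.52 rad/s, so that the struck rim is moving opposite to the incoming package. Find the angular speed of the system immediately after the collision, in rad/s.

About the central axle the impulsive forces during the collision are internal, so angular momentum about that axis is conserved.
I_p = ½(77.9)(1.56)² = 94.79 kg·m². Taking the sense of the package's angular momentum as positive, L_{package} = m v R = (8.13)(3.48)(1.56) = 44.14 kg·m²/s.
L_i = −I_p ω_p + m v R = −(94.79)(3.52) + 44.14 = -289.5 kg·m²/s.
After sticking, I_f = I_p + m R² = 94.79 + (8.13)(1.56)² = 114.6 kg·m².
ω_f = L_i / I_f = -289.5 / 114.6 = -2.527 rad/s.

|ω_f| ≈ 2.53 rad/s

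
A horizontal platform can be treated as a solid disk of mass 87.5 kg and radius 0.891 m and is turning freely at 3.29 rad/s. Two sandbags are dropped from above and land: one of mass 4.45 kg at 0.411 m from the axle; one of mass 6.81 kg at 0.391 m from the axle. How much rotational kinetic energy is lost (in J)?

energy lost ≈ 9.23 J

The added mass arrives with no angular momentum about the axle, and any external torque about the axle is negligible, so the system's angular momentum is conserved.
I_p = ½(87.5)(0.891)² = 34.73 kg·m².
Added inertia Σmr² = (4.45)(0.411)² + (6.81)(0.391)² = 1.793 kg·m²; I_f = 34.73 + 1.793 = 36.53 kg·m².
ω_f = I_p ω_i / I_f = (34.73)(3.29) / 36.53 = 3.129 rad/s.
KE_i = ½(34.73)(3.290 rad/s)² = 188.0 J; KE_f = ½(36.53)(3.129)² = 178.7 J.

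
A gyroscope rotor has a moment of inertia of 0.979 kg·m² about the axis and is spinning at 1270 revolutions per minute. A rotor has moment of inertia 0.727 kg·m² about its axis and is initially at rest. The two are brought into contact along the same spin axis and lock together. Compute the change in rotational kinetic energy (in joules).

The coupling torques are internal; angular momentum about the shared axis is conserved.
Taking A's sense as positive: L = (0.9790)(1270) = 1243 kg·m²·rpm.
Combined I = 0.9790 + 0.7270 = 1.706 kg·m².
ω_f = L / I = 1243 / 1.706 = 728.8 rpm.
KE_i = ½ΣIω² = 8658 J; KE_f = ½(1.706)(76.32)² = 4968 J.

ΔKE ≈ -3690 J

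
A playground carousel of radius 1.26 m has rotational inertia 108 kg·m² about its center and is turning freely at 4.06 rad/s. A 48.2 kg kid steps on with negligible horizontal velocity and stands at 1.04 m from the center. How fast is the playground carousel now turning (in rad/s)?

The added mass arrives with no angular momentum about the center, and any external torque about the center is negligible, so the system's angular momentum is conserved.
Added inertia Σmr² = (48.2)(1.04)² = 52.13 kg·m²; I_f = 108.0 + 52.13 = 160.1 kg·m².
ω_f = I_p ω_i / I_f = (108.0)(4.06) / 160.1 = 2.738 rad/s.

ω_f ≈ 2.74 rad/s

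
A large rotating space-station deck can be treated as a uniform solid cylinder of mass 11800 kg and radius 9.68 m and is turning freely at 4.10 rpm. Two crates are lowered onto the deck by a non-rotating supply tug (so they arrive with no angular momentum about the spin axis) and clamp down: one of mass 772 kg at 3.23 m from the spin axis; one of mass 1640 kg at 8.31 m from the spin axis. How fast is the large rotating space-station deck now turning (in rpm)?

ω_f ≈ 3.36 rpm

No external torque acts about the spin axis; L_before = L_after.
I_p = ½(11800)(9.68)² = 5.528e+05 kg·m².
Added inertia Σmr² = (772)(3.23)² + (1640)(8.31)² = 1.213e+05 kg·m²; I_f = 5.528e+05 + 1.213e+05 = 6.742e+05 kg·m².
ω_f = I_p ω_i / I_f = (5.528e+05)(4.10) / 6.742e+05 = 3.362 rpm.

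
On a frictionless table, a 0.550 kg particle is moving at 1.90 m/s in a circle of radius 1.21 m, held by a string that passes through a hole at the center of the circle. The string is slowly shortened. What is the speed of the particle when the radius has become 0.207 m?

v₂ ≈ 11.1 m/s

The only horizontal force on the mass is along the cord (radial), so it exerts no torque about the hole and angular momentum m v r is conserved.
v₂ = v₁ r₁ / r₂ = (1.90)(1.21) / (0.207) = 11.11 m/s.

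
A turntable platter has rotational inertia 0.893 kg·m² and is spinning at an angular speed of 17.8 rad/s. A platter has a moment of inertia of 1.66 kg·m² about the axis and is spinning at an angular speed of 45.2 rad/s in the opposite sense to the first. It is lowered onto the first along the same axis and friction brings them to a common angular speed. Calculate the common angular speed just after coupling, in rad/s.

|ω_f| ≈ 23.2 rad/s

The coupling torques are internal; angular momentum about the shared axis is conserved.
Taking A's sense as positive: L = (0.8930)(17.8) − (1.660)(45.2) = -59.14 kg·m²·rad/s.
Combined I = 0.8930 + 1.660 = 2.553 kg·m².
ω_f = L / I = -59.14 / 2.553 = -23.16 rad/s.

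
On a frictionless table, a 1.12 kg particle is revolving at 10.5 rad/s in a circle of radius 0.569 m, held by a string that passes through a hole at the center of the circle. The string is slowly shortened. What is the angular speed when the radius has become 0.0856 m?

The constraining force is radial, so m r² ω about the center is conserved.
ω₂ = ω₁ (r₁/r₂)² = (10.5)(0.569/0.0856)² = 463.9 rad/s.

ω₂ ≈ 464 rad/s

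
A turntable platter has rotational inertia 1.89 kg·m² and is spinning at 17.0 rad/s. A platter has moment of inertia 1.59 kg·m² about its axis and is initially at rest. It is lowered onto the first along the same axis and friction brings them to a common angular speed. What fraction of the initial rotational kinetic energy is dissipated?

fraction ≈ 0.457

No external torque acts about the common axis, so total angular momentum is conserved.
Taking A's sense as positive: L = (1.890)(17.0) = 32.13 kg·m²·rad/s.
Combined I = 1.890 + 1.590 = 3.480 kg·m².
ω_f = L / I = 32.13 / 3.480 = 9.233 rad/s.
KE_i = ½ΣIω² = 273.1 J; KE_f = ½(3.480)(9.233)² = 148.3 J.
Fraction dissipated = (KE_i − KE_f)/KE_i = 0.4569.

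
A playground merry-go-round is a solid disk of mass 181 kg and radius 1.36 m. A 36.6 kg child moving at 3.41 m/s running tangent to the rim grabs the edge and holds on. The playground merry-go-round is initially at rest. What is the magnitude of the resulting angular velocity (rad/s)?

About the axle the impulsive forces during the collision are internal, so angular momentum about that axis is conserved.
I_p = ½(181)(1.36)² = 167.4 kg·m². Taking the sense of the child's angular momentum as positive, L_{child} = m v R = (36.6)(3.41)(1.36) = 169.7 kg·m²/s.
L_i = 0 + 169.7 = 169.7 kg·m²/s.
After sticking, I_f = I_p + m R² = 167.4 + (36.6)(1.36)² = 235.1 kg·m².
ω_f = L_i / I_f = 169.7 / 235.1 = 0.7220 rad/s.

|ω_f| ≈ 0.722 rad/s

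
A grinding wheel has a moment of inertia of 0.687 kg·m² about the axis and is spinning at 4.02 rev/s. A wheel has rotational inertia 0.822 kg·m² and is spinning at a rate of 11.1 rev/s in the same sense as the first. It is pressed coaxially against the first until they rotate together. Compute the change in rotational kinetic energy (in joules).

No external torque acts about the common axis, so total angular momentum is conserved.
Taking A's sense as positive: L = (0.6870)(4.02) + (0.8220)(11.1) = 11.89 kg·m²·rev/s.
Combined I = 0.6870 + 0.8220 = 1.509 kg·m².
ω_f = L / I = 11.89 / 1.509 = 7.877 rev/s.
KE_i = ½ΣIω² = 2218 J; KE_f = ½(1.509)(49.49)² = 1848 J.

ΔKE ≈ -370 J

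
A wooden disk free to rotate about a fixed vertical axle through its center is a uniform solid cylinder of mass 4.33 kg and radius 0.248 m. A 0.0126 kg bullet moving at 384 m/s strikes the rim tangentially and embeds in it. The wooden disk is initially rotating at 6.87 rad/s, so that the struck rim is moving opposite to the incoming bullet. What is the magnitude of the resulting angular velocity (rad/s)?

|ω_f| ≈ 2.13 rad/s

The axle reaction passes through the axle and exerts no torque about it; angular momentum about the axle is conserved through the impact.
I_p = ½(4.33)(0.248)² = 0.1332 kg·m². Taking the sense of the bullet's angular momentum as positive, L_{bullet} = m v R = (0.0126)(384)(0.248) = 1.200 kg·m²/s.
L_i = −I_p ω_p + m v R = −(0.1332)(6.87) + 1.200 = 0.2851 kg·m²/s.
After sticking, I_f = I_p + m R² = 0.1332 + (0.0126)(0.248)² = 0.1339 kg·m².
ω_f = L_i / I_f = 0.2851 / 0.1339 = 2.129 rad/s.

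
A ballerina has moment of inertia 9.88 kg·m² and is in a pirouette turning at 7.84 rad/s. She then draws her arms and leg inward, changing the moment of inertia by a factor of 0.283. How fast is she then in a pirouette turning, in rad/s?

ω₂ ≈ 27.7 rad/s

Angular momentum about the spin axis is conserved since the torque about it is zero.
I₂ = 0.283 × 9.88 = 2.796 kg·m².
ω₂ = I₁ω₁ / I₂ = (9.880)(7.84 rad/s) / (2.796) = 27.70 rad/s.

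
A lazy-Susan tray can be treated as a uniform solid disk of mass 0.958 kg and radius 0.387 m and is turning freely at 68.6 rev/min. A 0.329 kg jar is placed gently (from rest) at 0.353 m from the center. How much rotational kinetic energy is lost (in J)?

energy lost ≈ 0.673 J

No external torque acts about the center; L_before = L_after.
I_p = ½(0.958)(0.387)² = 0.07174 kg·m².
Added inertia Σmr² = (0.329)(0.353)² = 0.04100 kg·m²; I_f = 0.07174 + 0.04100 = 0.1127 kg·m².
ω_f = I_p ω_i / I_f = (0.07174)(68.6) / 0.1127 = 43.65 rpm.
KE_i = ½(0.07174)(7.184 rad/s)² = 1.851 J; KE_f = ½(0.1127)(4.571)² = 1.178 J.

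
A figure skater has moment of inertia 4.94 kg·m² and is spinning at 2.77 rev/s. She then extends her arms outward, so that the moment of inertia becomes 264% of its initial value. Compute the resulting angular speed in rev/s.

ω₂ ≈ 1.05 rev/s

Angular momentum about the spin axis is conserved since the torque about it is zero.
I₂ = 2.64 × 4.94 = 13.04 kg·m².
ω₂ = I₁ω₁ / I₂ = (4.940)(2.77 rev/s) / (13.04) = 1.049 rev/s.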